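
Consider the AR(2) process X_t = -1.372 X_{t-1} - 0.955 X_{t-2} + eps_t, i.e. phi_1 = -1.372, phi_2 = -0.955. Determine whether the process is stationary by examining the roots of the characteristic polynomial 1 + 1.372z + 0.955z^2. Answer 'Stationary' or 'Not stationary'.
\text{Stationary}

The AR(p) characteristic polynomial is P(z) = 1 + 1.372z + 0.955z^2.
Stationarity requires all roots to lie outside the unit circle, i.e. |z| > 1 for every root.
Set 1 + (1.372) z + (0.955) z^2 = 0, i.e. a z^2 + b z + c = 0 with a = 0.955, b = 1.372, c = 1.
Discriminant D = b^2 - 4ac = (1.372)^2 - 4*(0.955)*1 = 1.882384 - (3.82) = -1.937616.
D < 0, so the roots are the complex-conjugate pair z = (-b +/- i sqrt(-D)) / (2a) = -0.7183 +/- 0.7288i.
For a conjugate pair |z|^2 = z * conj(z) = (product of roots) = c/a = 1/(0.955) = 1.04712, so |z| = sqrt(1.04712) = 1.0233 for both roots.
Moduli of all roots: 1.0233, 1.0233.
All moduli strictly greater than 1? Yes.
Verdict: Stationary.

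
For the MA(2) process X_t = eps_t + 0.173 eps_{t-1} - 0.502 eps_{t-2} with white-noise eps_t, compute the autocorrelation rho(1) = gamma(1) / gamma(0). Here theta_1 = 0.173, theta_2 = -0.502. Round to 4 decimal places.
\rho(1) = 0.0672

For an MA(q) process with theta_0 = 1, the autocovariance is
  gamma(k) = sigma^2 * sum_{i=0..q-k} theta_i * theta_{i+k},
and rho(k) = gamma(k) / gamma(0). Sigma^2 cancels.
  numerator   = (1)*(0.173) + (0.173)*(-0.502) = 0.086154.
  denominator = (1)^2 + (0.173)^2 + (-0.502)^2 = 1.281933.
  rho(1) = 0.086154 / 1.281933 = 0.0672.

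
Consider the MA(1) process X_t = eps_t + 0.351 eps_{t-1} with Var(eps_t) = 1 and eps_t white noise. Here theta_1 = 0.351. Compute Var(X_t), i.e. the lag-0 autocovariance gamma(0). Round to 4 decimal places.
\gamma(0) = 1.1232

For an MA(q) process X_t = eps_t + sum_i theta_i eps_{t-i} with
Var(eps_t) = sigma^2, the variance is
  gamma(0) = sigma^2 * (1 + sum_i theta_i^2).
  sum_i theta_i^2 = (0.351)^2 = 0.123201.
  gamma(0) = 1 * (1 + 0.123201) = 1 * 1.123201 = 1.123201, which rounds to 1.1232.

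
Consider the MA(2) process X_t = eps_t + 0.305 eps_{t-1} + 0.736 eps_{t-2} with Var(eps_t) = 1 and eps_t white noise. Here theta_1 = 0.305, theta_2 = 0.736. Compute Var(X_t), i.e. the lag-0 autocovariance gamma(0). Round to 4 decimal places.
\gamma(0) = 1.6347

For an MA(q) process X_t = eps_t + sum_i theta_i eps_{t-i} with
Var(eps_t) = sigma^2, the variance is
  gamma(0) = sigma^2 * (1 + sum_i theta_i^2).
  sum_i theta_i^2 = (0.305)^2 + (0.736)^2 = 0.093025 + 0.541696 = 0.634721.
  gamma(0) = 1 * (1 + 0.634721) = 1 * 1.634721 = 1.634721, which rounds to 1.6347.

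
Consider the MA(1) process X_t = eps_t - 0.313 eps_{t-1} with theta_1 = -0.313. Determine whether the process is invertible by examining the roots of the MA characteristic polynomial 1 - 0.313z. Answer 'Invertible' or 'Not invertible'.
\text{Invertible}

The MA(q) characteristic polynomial is P(z) = 1 - 0.313z.
Invertibility requires all roots to lie outside the unit circle, i.e. |z| > 1 for every root.
This is linear in z: 1 + (-0.313) z = 0  =>  z = -1/(-0.313) = 3.194888,  |z| = 3.194888.
Moduli of all roots: 3.1949.
All moduli strictly greater than 1? Yes.
Verdict: Invertible.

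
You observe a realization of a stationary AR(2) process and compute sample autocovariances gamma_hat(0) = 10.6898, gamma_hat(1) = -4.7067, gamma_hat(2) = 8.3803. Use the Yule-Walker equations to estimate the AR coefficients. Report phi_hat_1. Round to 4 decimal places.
\hat\phi_{1} = -0.1180

The Yule-Walker equations for an AR(p) process read, in matrix form,
  Gamma_p phi = r_p,   with   (Gamma_p)_{ij} = gamma(|i - j|),
                       (r_p)_i = gamma(i),   i,j = 1..p.
Substitute the sample gammas (Toeplitz matrix and right-hand side of size 2):
  Gamma_p = [[10.6898, -4.7067], [-4.7067, 10.6898]]
  r_p     = [-4.7067, 8.3803]
Written out:
  10.6898 phi_1 - 4.7067 phi_2 = -4.7067
  -4.7067 phi_1 + 10.6898 phi_2 = 8.3803
Solve by Cramer's rule:
  det = gamma(0)^2 - gamma(1)^2 = (10.6898)^2 - (-4.7067)^2 = 114.27182404 - 22.15302489 = 92.11879915
  phi_hat_1 = [gamma(1) gamma(0) - gamma(1) gamma(2)] / det = [(-4.7067)(10.6898) - (-4.7067)(8.3803)] / 92.11879915 = -10.87012365 / 92.11879915 = -0.118
  phi_hat_2 = [gamma(0) gamma(2) - gamma(1)^2] / det = [(10.6898)(8.3803) - (-4.7067)^2] / 92.11879915 = 67.43070605 / 92.11879915 = 0.732
So phi_hat = [-0.1180, 0.7320].
Therefore phi_hat_1 = -0.1180.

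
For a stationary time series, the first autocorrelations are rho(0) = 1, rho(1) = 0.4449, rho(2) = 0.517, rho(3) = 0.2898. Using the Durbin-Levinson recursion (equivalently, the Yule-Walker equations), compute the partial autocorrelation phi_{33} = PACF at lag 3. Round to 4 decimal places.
\phi_{33} = -0.0381

The PACF at lag k is phi_{kk}, the last component of the solution
to the Yule-Walker system G_k phi = r_k where
  (G_k)_{ij} = rho(|i - j|), (r_k)_i = rho(i), i,j = 1..k.
Equivalently, Durbin-Levinson gives phi_{kk} iteratively:
  phi_{11} = rho(1)
  phi_{kk} = [rho(k) - sum_{j=1..k-1} phi_{k-1,j} rho(k-j)]
            / [1 - sum_{j=1..k-1} phi_{k-1,j} rho(j)],
  phi_{k,j} = phi_{k-1,j} - phi_{kk} phi_{k-1,k-j},  j = 1..k-1.
Step k = 1:
  phi_11 = rho(1) = 0.4449.
Step k = 2:
  phi_22 = [rho(2) - phi_11 rho(1)] / [1 - phi_11 rho(1)] = [0.517 - (0.4449)(0.4449)] / [1 - (0.4449)(0.4449)]
         = 0.31906399 / 0.80206399 = 0.397804.
  Update: phi_21 = phi_11 - phi_22 phi_11 = 0.4449 - (0.397804)(0.4449) = 0.267917.
Step k = 3:
  phi_33 = [rho(3) - phi_21 rho(2) - phi_22 rho(1)] / [1 - phi_21 rho(1) - phi_22 rho(2)]
    numerator   = 0.2898 - (0.267917)(0.517) - (0.397804)(0.4449) = -0.02569602
    denominator = 1 - (0.267917)(0.4449) - (0.397804)(0.517) = 0.67513917
  phi_33 = -0.02569602 / 0.67513917 = -0.0381.
Therefore phi_{33} = -0.0381.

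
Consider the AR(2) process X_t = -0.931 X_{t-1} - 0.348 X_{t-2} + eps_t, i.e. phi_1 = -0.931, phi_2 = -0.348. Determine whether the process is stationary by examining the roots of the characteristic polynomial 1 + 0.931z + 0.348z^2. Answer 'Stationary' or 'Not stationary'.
\text{Stationary}

The AR(p) characteristic polynomial is P(z) = 1 + 0.931z + 0.348z^2.
Stationarity requires all roots to lie outside the unit circle, i.e. |z| > 1 for every root.
Set 1 + (0.931) z + (0.348) z^2 = 0, i.e. a z^2 + b z + c = 0 with a = 0.348, b = 0.931, c = 1.
Discriminant D = b^2 - 4ac = (0.931)^2 - 4*(0.348)*1 = 0.866761 - (1.392) = -0.525239.
D < 0, so the roots are the complex-conjugate pair z = (-b +/- i sqrt(-D)) / (2a) = -1.3376 +/- 1.0413i.
For a conjugate pair |z|^2 = z * conj(z) = (product of roots) = c/a = 1/(0.348) = 2.873563, so |z| = sqrt(2.873563) = 1.6952 for both roots.
Moduli of all roots: 1.6952, 1.6952.
All moduli strictly greater than 1? Yes.
Verdict: Stationary.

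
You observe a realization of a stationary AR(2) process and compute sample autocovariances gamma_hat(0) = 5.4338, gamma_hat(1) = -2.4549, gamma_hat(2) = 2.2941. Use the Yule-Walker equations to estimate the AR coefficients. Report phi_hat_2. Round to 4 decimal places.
\hat\phi_{2} = 0.2740

The Yule-Walker equations for an AR(p) process read, in matrix form,
  Gamma_p phi = r_p,   with   (Gamma_p)_{ij} = gamma(|i - j|),
                       (r_p)_i = gamma(i),   i,j = 1..p.
Substitute the sample gammas (Toeplitz matrix and right-hand side of size 2):
  Gamma_p = [[5.4338, -2.4549], [-2.4549, 5.4338]]
  r_p     = [-2.4549, 2.2941]
Written out:
  5.4338 phi_1 - 2.4549 phi_2 = -2.4549
  -2.4549 phi_1 + 5.4338 phi_2 = 2.2941
Solve by Cramer's rule:
  det = gamma(0)^2 - gamma(1)^2 = (5.4338)^2 - (-2.4549)^2 = 29.52618244 - 6.02653401 = 23.49964843
  phi_hat_1 = [gamma(1) gamma(0) - gamma(1) gamma(2)] / det = [(-2.4549)(5.4338) - (-2.4549)(2.2941)] / 23.49964843 = -7.70764953 / 23.49964843 = -0.328
  phi_hat_2 = [gamma(0) gamma(2) - gamma(1)^2] / det = [(5.4338)(2.2941) - (-2.4549)^2] / 23.49964843 = 6.43914657 / 23.49964843 = 0.274
So phi_hat = [-0.3280, 0.2740].
Therefore phi_hat_2 = 0.2740.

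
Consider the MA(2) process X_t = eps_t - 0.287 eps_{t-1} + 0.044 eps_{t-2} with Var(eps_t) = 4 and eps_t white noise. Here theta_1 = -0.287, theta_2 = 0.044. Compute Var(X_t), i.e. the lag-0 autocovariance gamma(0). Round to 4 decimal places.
\gamma(0) = 4.3372

For an MA(q) process X_t = eps_t + sum_i theta_i eps_{t-i} with
Var(eps_t) = sigma^2, the variance is
  gamma(0) = sigma^2 * (1 + sum_i theta_i^2).
  sum_i theta_i^2 = (-0.287)^2 + (0.044)^2 = 0.082369 + 0.001936 = 0.084305.
  gamma(0) = 4 * (1 + 0.084305) = 4 * 1.084305 = 4.33722, which rounds to 4.3372.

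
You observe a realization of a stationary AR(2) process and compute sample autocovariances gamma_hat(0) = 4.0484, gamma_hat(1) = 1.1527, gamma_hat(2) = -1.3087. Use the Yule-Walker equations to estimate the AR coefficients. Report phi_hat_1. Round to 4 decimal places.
\hat\phi_{1} = 0.4100

The Yule-Walker equations for an AR(p) process read, in matrix form,
  Gamma_p phi = r_p,   with   (Gamma_p)_{ij} = gamma(|i - j|),
                       (r_p)_i = gamma(i),   i,j = 1..p.
Substitute the sample gammas (Toeplitz matrix and right-hand side of size 2):
  Gamma_p = [[4.0484, 1.1527], [1.1527, 4.0484]]
  r_p     = [1.1527, -1.3087]
Written out:
  4.0484 phi_1 + 1.1527 phi_2 = 1.1527
  1.1527 phi_1 + 4.0484 phi_2 = -1.3087
Solve by Cramer's rule:
  det = gamma(0)^2 - gamma(1)^2 = (4.0484)^2 - (1.1527)^2 = 16.38954256 - 1.32871729 = 15.06082527
  phi_hat_1 = [gamma(1) gamma(0) - gamma(1) gamma(2)] / det = [(1.1527)(4.0484) - (1.1527)(-1.3087)] / 15.06082527 = 6.17512917 / 15.06082527 = 0.41
  phi_hat_2 = [gamma(0) gamma(2) - gamma(1)^2] / det = [(4.0484)(-1.3087) - (1.1527)^2] / 15.06082527 = -6.62685837 / 15.06082527 = -0.44
So phi_hat = [0.4100, -0.4400].
Therefore phi_hat_1 = 0.4100.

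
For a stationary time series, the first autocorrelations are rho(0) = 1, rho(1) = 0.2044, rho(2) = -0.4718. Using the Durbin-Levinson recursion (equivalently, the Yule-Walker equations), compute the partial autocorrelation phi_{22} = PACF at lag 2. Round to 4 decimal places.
\phi_{22} = -0.5360

The PACF at lag k is phi_{kk}, the last component of the solution
to the Yule-Walker system G_k phi = r_k where
  (G_k)_{ij} = rho(|i - j|), (r_k)_i = rho(i), i,j = 1..k.
Equivalently, Durbin-Levinson gives phi_{kk} iteratively:
  phi_{11} = rho(1)
  phi_{kk} = [rho(k) - sum_{j=1..k-1} phi_{k-1,j} rho(k-j)]
            / [1 - sum_{j=1..k-1} phi_{k-1,j} rho(j)],
  phi_{k,j} = phi_{k-1,j} - phi_{kk} phi_{k-1,k-j},  j = 1..k-1.
Step k = 1:
  phi_11 = rho(1) = 0.2044.
Step k = 2:
  phi_22 = [rho(2) - phi_11 rho(1)] / [1 - phi_11 rho(1)] = [-0.4718 - (0.2044)(0.2044)] / [1 - (0.2044)(0.2044)]
         = -0.51357936 / 0.95822064 = -0.536.
Therefore phi_{22} = -0.5360.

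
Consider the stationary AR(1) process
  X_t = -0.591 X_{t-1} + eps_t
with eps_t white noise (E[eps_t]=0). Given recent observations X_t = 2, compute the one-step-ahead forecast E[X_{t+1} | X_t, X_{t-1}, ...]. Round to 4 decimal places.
E[X_{t+1} \mid \mathcal F_t] = -1.1820

For an AR(p) model X_t = c + sum_i phi_i X_{t-i} + eps_t, the
one-step-ahead conditional mean is
  E[X_{t+1} | X_t, ...] = c + sum_i phi_i X_{t+1-i}.
Substitute known values:
  E[X_{t+1} | ...] = (-0.591) * (2)
                   = -1.1820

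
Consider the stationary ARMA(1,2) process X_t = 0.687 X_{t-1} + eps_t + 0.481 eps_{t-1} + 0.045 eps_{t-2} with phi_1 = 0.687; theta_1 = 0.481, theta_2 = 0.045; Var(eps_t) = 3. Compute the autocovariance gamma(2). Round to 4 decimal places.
\gamma(2) = 6.5078

Multiply the model equation by X_{t-k} and take expectations. With theta_0 = psi_0 = 1 and psi_j the MA(infinity) weights, this gives
  gamma(k) - sum_i phi_i gamma(k-i) = c_k,
  c_k = sigma^2 * sum_{j=k..q} theta_j psi_{j-k}   (c_k = 0 for k > q),
using gamma(-m) = gamma(m).
psi-weights needed (psi_j = theta_j + sum_i phi_i psi_{j-i}):
  psi_1 = theta_1 + phi_1 = 0.481 + (0.687) = 1.168
  psi_2 = theta_2 + phi_1 psi_1 = 0.045 + (0.687)(1.168) = 0.847416
Right-hand sides:
  c_0 = sigma^2 (1 + theta_1 psi_1 + theta_2 psi_2) = 3 * (1 + (0.481)(1.168) + (0.045)(0.847416)) = 3 * 1.599942 = 4.799825
  c_1 = sigma^2 (theta_1 + theta_2 psi_1) = 3 * (0.481 + (0.045)(1.168)) = 1.60068
  c_2 = sigma^2 theta_2 = 3 * (0.045) = 0.135
Equations for k = 0 and k = 1 (AR order 1):
  gamma(0) = phi_1 gamma(1) + c_0
  gamma(1) = phi_1 gamma(0) + c_1
Substituting the second into the first: gamma(0) (1 - phi_1^2) = c_0 + phi_1 c_1, so
  gamma(0) = (c_0 + phi_1 c_1) / (1 - phi_1^2) = (4.799825 + (0.687)(1.60068)) / (1 - (0.687)^2) = 5.899492 / 0.528031 = 11.172625.
  gamma(1) = phi_1 gamma(0) + c_1 = (0.687)(11.172625) + (1.60068) = 9.276273.
For k = 2: gamma(2) = phi_1 gamma(1) + c_2
  = (0.687)(9.276273) + (0.135) = 6.5078.
Therefore gamma(2) = 6.5078 (to 4 decimal places).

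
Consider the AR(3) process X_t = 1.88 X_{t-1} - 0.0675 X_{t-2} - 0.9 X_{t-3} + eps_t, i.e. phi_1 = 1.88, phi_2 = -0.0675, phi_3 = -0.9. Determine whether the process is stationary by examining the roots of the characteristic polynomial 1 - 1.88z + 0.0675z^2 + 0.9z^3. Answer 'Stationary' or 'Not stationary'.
\text{Not stationary}

The AR(p) characteristic polynomial is P(z) = 1 - 1.88z + 0.0675z^2 + 0.9z^3.
Stationarity requires all roots to lie outside the unit circle, i.e. |z| > 1 for every root.
Degree 3: look for a simple real root z0 first, then factor out (1 - z/z0) and solve the remaining quadratic.
Testing z0 = 0.8: P(0.8) = 1 + (-1.88)(0.8) + (0.0675)(0.8)^2 + (0.9)(0.8)^3
  = 1 + (-1.504) + (0.0432) + (0.4608) = 0.  So z_0 = 0.8 is a root, |z_0| = 0.8.
Divide out the factor (1 - 1.25 z) = (1 - z/z0) (since 1/z0 = 1.25):
  P(z) = (1 - 1.25 z)(1 + (-0.63) z + (-0.72) z^2)
  [check: z-coef -0.63 - (1.25) = -1.88; z^2-coef -0.72 - (1.25)(-0.63) = 0.0675; z^3-coef -(1.25)(-0.72) = 0.9.]
Remaining roots from the quadratic factor 1 + (-0.63) z + (-0.72) z^2:
  Set 1 + (-0.63) z + (-0.72) z^2 = 0, i.e. a z^2 + b z + c = 0 with a = -0.72, b = -0.63, c = 1.
  Discriminant D = b^2 - 4ac = (-0.63)^2 - 4*(-0.72)*1 = 0.3969 - (-2.88) = 3.2769.
  D >= 0, so the roots are real: z = (-b +/- sqrt(D)) / (2a) = (0.63 +/- 1.810221) / (-1.44).
    z_1 = (0.63 + 1.810221) / (-1.44) = -1.6946,   |z_1| = 1.6946.
    z_2 = (0.63 - 1.810221) / (-1.44) = 0.8196,   |z_2| = 0.8196.
Moduli of all roots: 0.8000, 1.6946, 0.8196.
All moduli strictly greater than 1? No.
Verdict: Not stationary.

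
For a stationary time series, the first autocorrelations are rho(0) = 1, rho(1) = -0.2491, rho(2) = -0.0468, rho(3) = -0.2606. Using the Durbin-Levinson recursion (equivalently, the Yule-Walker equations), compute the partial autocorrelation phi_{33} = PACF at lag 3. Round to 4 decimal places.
\phi_{33} = -0.3269

The PACF at lag k is phi_{kk}, the last component of the solution
to the Yule-Walker system G_k phi = r_k where
  (G_k)_{ij} = rho(|i - j|), (r_k)_i = rho(i), i,j = 1..k.
Equivalently, Durbin-Levinson gives phi_{kk} iteratively:
  phi_{11} = rho(1)
  phi_{kk} = [rho(k) - sum_{j=1..k-1} phi_{k-1,j} rho(k-j)]
            / [1 - sum_{j=1..k-1} phi_{k-1,j} rho(j)],
  phi_{k,j} = phi_{k-1,j} - phi_{kk} phi_{k-1,k-j},  j = 1..k-1.
Step k = 1:
  phi_11 = rho(1) = -0.2491.
Step k = 2:
  phi_22 = [rho(2) - phi_11 rho(1)] / [1 - phi_11 rho(1)] = [-0.0468 - (-0.2491)(-0.2491)] / [1 - (-0.2491)(-0.2491)]
         = -0.10885081 / 0.93794919 = -0.116052.
  Update: phi_21 = phi_11 - phi_22 phi_11 = -0.2491 - (-0.116052)(-0.2491) = -0.278009.
Step k = 3:
  phi_33 = [rho(3) - phi_21 rho(2) - phi_22 rho(1)] / [1 - phi_21 rho(1) - phi_22 rho(2)]
    numerator   = -0.2606 - (-0.278009)(-0.0468) - (-0.116052)(-0.2491) = -0.30251933
    denominator = 1 - (-0.278009)(-0.2491) - (-0.116052)(-0.0468) = 0.92531684
  phi_33 = -0.30251933 / 0.92531684 = -0.3269.
Therefore phi_{33} = -0.3269.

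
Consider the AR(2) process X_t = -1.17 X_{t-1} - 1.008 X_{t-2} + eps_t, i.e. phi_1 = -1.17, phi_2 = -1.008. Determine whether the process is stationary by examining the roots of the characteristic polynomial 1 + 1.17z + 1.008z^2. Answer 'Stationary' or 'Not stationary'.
\text{Not stationary}

The AR(p) characteristic polynomial is P(z) = 1 + 1.17z + 1.008z^2.
Stationarity requires all roots to lie outside the unit circle, i.e. |z| > 1 for every root.
Set 1 + (1.17) z + (1.008) z^2 = 0, i.e. a z^2 + b z + c = 0 with a = 1.008, b = 1.17, c = 1.
Discriminant D = b^2 - 4ac = (1.17)^2 - 4*(1.008)*1 = 1.3689 - (4.032) = -2.6631.
D < 0, so the roots are the complex-conjugate pair z = (-b +/- i sqrt(-D)) / (2a) = -0.5804 +/- 0.8095i.
For a conjugate pair |z|^2 = z * conj(z) = (product of roots) = c/a = 1/(1.008) = 0.992063, so |z| = sqrt(0.992063) = 0.996 for both roots.
Moduli of all roots: 0.9960, 0.9960.
All moduli strictly greater than 1? No.
Verdict: Not stationary.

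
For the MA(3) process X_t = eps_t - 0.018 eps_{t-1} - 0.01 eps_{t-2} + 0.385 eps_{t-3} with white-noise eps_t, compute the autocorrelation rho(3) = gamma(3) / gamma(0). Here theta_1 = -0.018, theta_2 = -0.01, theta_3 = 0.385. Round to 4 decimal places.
\rho(3) = 0.3352

For an MA(q) process with theta_0 = 1, the autocovariance is
  gamma(k) = sigma^2 * sum_{i=0..q-k} theta_i * theta_{i+k},
and rho(k) = gamma(k) / gamma(0). Sigma^2 cancels.
  numerator   = (1)*(0.385) = 0.385.
  denominator = (1)^2 + (-0.018)^2 + (-0.01)^2 + (0.385)^2 = 1.148649.
  rho(3) = 0.385 / 1.148649 = 0.3352.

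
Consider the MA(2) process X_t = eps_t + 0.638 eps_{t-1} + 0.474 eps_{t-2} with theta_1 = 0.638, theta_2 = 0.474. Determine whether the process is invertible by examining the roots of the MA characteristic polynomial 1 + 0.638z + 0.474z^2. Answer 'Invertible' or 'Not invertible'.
\text{Invertible}

The MA(q) characteristic polynomial is P(z) = 1 + 0.638z + 0.474z^2.
Invertibility requires all roots to lie outside the unit circle, i.e. |z| > 1 for every root.
Set 1 + (0.638) z + (0.474) z^2 = 0, i.e. a z^2 + b z + c = 0 with a = 0.474, b = 0.638, c = 1.
Discriminant D = b^2 - 4ac = (0.638)^2 - 4*(0.474)*1 = 0.407044 - (1.896) = -1.488956.
D < 0, so the roots are the complex-conjugate pair z = (-b +/- i sqrt(-D)) / (2a) = -0.673 +/- 1.2872i.
For a conjugate pair |z|^2 = z * conj(z) = (product of roots) = c/a = 1/(0.474) = 2.109705, so |z| = sqrt(2.109705) = 1.4525 for both roots.
Moduli of all roots: 1.4525, 1.4525.
All moduli strictly greater than 1? Yes.
Verdict: Invertible.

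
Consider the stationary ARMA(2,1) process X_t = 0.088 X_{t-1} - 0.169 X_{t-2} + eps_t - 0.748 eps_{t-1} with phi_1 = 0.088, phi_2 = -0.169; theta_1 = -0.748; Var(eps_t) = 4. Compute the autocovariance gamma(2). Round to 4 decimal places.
\gamma(2) = -1.1981

Multiply the model equation by X_{t-k} and take expectations. With theta_0 = psi_0 = 1 and psi_j the MA(infinity) weights, this gives
  gamma(k) - sum_i phi_i gamma(k-i) = c_k,
  c_k = sigma^2 * sum_{j=k..q} theta_j psi_{j-k}   (c_k = 0 for k > q),
using gamma(-m) = gamma(m).
psi-weights needed (psi_j = theta_j + sum_i phi_i psi_{j-i}):
  psi_1 = theta_1 + phi_1 = -0.748 + (0.088) = -0.66
Right-hand sides:
  c_0 = sigma^2 (1 + theta_1 psi_1) = 4 * (1 + (-0.748)(-0.66)) = 4 * 1.49368 = 5.97472
  c_1 = sigma^2 theta_1 = 4 * (-0.748) = -2.992
  c_2 = 0
Equations for k = 0, 1, 2 (AR order 2, c_2 = 0):
  (E0) gamma(0) = phi_1 gamma(1) + phi_2 gamma(2) + c_0
  (E1) gamma(1) = phi_1 gamma(0) + phi_2 gamma(1) + c_1
  (E2) gamma(2) = phi_1 gamma(1) + phi_2 gamma(0)
From (E1): gamma(1) = A gamma(0) + B with
  A = phi_1 / (1 - phi_2) = 0.088 / 1.169 = 0.075278,   B = c_1 / (1 - phi_2) = -2.992 / 1.169 = -2.559453.
Insert (E2) into (E0): gamma(0) (1 - phi_2^2) = phi_1 (1 + phi_2) gamma(1) + c_0.
  phi_1 (1 + phi_2) = (0.088)(0.831) = 0.073128,   1 - phi_2^2 = 0.971439.
Replace gamma(1) by A gamma(0) + B and collect gamma(0):
  gamma(0) [0.971439 - (0.073128)(0.075278)] = (0.073128)(-2.559453) + 5.97472
  gamma(0) * 0.965934 = 5.787552
  gamma(0) = 5.787552 / 0.965934 = 5.991664.
  gamma(1) = A gamma(0) + B = (0.075278)(5.991664) + (-2.559453) = -2.108412.
  gamma(2) = phi_1 gamma(1) + phi_2 gamma(0) = (0.088)(-2.108412) + (-0.169)(5.991664) = -1.198131.
Therefore gamma(2) = -1.1981 (to 4 decimal places).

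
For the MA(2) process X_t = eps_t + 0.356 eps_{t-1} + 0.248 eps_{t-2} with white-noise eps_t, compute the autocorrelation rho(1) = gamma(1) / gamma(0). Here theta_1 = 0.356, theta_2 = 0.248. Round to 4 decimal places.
\rho(1) = 0.3739

For an MA(q) process with theta_0 = 1, the autocovariance is
  gamma(k) = sigma^2 * sum_{i=0..q-k} theta_i * theta_{i+k},
and rho(k) = gamma(k) / gamma(0). Sigma^2 cancels.
  numerator   = (1)*(0.356) + (0.356)*(0.248) = 0.444288.
  denominator = (1)^2 + (0.356)^2 + (0.248)^2 = 1.18824.
  rho(1) = 0.444288 / 1.18824 = 0.3739.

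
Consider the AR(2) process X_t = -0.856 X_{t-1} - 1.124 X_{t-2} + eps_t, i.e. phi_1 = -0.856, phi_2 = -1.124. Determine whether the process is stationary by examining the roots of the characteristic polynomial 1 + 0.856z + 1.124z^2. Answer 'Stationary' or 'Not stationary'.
\text{Not stationary}

The AR(p) characteristic polynomial is P(z) = 1 + 0.856z + 1.124z^2.
Stationarity requires all roots to lie outside the unit circle, i.e. |z| > 1 for every root.
Set 1 + (0.856) z + (1.124) z^2 = 0, i.e. a z^2 + b z + c = 0 with a = 1.124, b = 0.856, c = 1.
Discriminant D = b^2 - 4ac = (0.856)^2 - 4*(1.124)*1 = 0.732736 - (4.496) = -3.763264.
D < 0, so the roots are the complex-conjugate pair z = (-b +/- i sqrt(-D)) / (2a) = -0.3808 +/- 0.863i.
For a conjugate pair |z|^2 = z * conj(z) = (product of roots) = c/a = 1/(1.124) = 0.88968, so |z| = sqrt(0.88968) = 0.9432 for both roots.
Moduli of all roots: 0.9432, 0.9432.
All moduli strictly greater than 1? No.
Verdict: Not stationary.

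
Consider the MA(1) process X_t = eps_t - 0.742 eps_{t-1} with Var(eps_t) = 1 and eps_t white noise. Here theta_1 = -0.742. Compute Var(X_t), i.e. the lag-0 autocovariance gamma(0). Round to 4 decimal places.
\gamma(0) = 1.5506

For an MA(q) process X_t = eps_t + sum_i theta_i eps_{t-i} with
Var(eps_t) = sigma^2, the variance is
  gamma(0) = sigma^2 * (1 + sum_i theta_i^2).
  sum_i theta_i^2 = (-0.742)^2 = 0.550564.
  gamma(0) = 1 * (1 + 0.550564) = 1 * 1.550564 = 1.550564, which rounds to 1.5506.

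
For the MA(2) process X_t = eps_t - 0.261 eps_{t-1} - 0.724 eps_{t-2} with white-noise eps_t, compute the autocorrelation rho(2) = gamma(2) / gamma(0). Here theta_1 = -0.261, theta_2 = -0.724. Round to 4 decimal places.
\rho(2) = -0.4547

For an MA(q) process with theta_0 = 1, the autocovariance is
  gamma(k) = sigma^2 * sum_{i=0..q-k} theta_i * theta_{i+k},
and rho(k) = gamma(k) / gamma(0). Sigma^2 cancels.
  numerator   = (1)*(-0.724) = -0.724.
  denominator = (1)^2 + (-0.261)^2 + (-0.724)^2 = 1.592297.
  rho(2) = -0.724 / 1.592297 = -0.4547.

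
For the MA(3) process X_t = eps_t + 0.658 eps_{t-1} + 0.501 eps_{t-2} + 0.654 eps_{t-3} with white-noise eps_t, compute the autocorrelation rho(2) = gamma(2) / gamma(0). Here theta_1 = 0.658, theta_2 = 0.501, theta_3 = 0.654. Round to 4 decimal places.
\rho(2) = 0.4410

For an MA(q) process with theta_0 = 1, the autocovariance is
  gamma(k) = sigma^2 * sum_{i=0..q-k} theta_i * theta_{i+k},
and rho(k) = gamma(k) / gamma(0). Sigma^2 cancels.
  numerator   = (1)*(0.501) + (0.658)*(0.654) = 0.931332.
  denominator = (1)^2 + (0.658)^2 + (0.501)^2 + (0.654)^2 = 2.111681.
  rho(2) = 0.931332 / 2.111681 = 0.4410.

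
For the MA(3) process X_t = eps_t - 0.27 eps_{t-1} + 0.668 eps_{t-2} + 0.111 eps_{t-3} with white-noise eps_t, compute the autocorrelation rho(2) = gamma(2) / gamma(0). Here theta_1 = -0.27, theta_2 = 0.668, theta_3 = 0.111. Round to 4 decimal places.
\rho(2) = 0.4166

For an MA(q) process with theta_0 = 1, the autocovariance is
  gamma(k) = sigma^2 * sum_{i=0..q-k} theta_i * theta_{i+k},
and rho(k) = gamma(k) / gamma(0). Sigma^2 cancels.
  numerator   = (1)*(0.668) + (-0.27)*(0.111) = 0.63803.
  denominator = (1)^2 + (-0.27)^2 + (0.668)^2 + (0.111)^2 = 1.531445.
  rho(2) = 0.63803 / 1.531445 = 0.4166.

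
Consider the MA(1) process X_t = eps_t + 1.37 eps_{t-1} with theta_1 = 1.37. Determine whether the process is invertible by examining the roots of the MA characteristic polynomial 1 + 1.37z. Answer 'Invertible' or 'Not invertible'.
\text{Not invertible}

The MA(q) characteristic polynomial is P(z) = 1 + 1.37z.
Invertibility requires all roots to lie outside the unit circle, i.e. |z| > 1 for every root.
This is linear in z: 1 + (1.37) z = 0  =>  z = -1/(1.37) = -0.729927,  |z| = 0.729927.
Moduli of all roots: 0.7299.
All moduli strictly greater than 1? No.
Verdict: Not invertible.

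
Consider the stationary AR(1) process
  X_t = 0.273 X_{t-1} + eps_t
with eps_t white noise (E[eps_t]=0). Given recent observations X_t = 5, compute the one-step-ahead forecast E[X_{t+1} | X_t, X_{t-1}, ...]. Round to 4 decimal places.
E[X_{t+1} \mid \mathcal F_t] = 1.3650

For an AR(p) model X_t = c + sum_i phi_i X_{t-i} + eps_t, the
one-step-ahead conditional mean is
  E[X_{t+1} | X_t, ...] = c + sum_i phi_i X_{t+1-i}.
Substitute known values:
  E[X_{t+1} | ...] = (0.273) * (5)
                   = 1.3650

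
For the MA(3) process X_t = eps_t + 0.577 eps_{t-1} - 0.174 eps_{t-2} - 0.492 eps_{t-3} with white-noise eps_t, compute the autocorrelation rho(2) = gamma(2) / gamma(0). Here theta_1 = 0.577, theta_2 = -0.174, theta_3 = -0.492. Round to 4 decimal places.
\rho(2) = -0.2852

For an MA(q) process with theta_0 = 1, the autocovariance is
  gamma(k) = sigma^2 * sum_{i=0..q-k} theta_i * theta_{i+k},
and rho(k) = gamma(k) / gamma(0). Sigma^2 cancels.
  numerator   = (1)*(-0.174) + (0.577)*(-0.492) = -0.457884.
  denominator = (1)^2 + (0.577)^2 + (-0.174)^2 + (-0.492)^2 = 1.605269.
  rho(2) = -0.457884 / 1.605269 = -0.2852.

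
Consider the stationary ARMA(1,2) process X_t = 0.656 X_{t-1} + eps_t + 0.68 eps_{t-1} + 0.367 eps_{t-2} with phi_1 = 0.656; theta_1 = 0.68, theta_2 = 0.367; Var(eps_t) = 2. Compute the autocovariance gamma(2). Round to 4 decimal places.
\gamma(2) = 7.0022

Multiply the model equation by X_{t-k} and take expectations. With theta_0 = psi_0 = 1 and psi_j the MA(infinity) weights, this gives
  gamma(k) - sum_i phi_i gamma(k-i) = c_k,
  c_k = sigma^2 * sum_{j=k..q} theta_j psi_{j-k}   (c_k = 0 for k > q),
using gamma(-m) = gamma(m).
psi-weights needed (psi_j = theta_j + sum_i phi_i psi_{j-i}):
  psi_1 = theta_1 + phi_1 = 0.68 + (0.656) = 1.336
  psi_2 = theta_2 + phi_1 psi_1 = 0.367 + (0.656)(1.336) = 1.243416
Right-hand sides:
  c_0 = sigma^2 (1 + theta_1 psi_1 + theta_2 psi_2) = 2 * (1 + (0.68)(1.336) + (0.367)(1.243416)) = 2 * 2.364814 = 4.729627
  c_1 = sigma^2 (theta_1 + theta_2 psi_1) = 2 * (0.68 + (0.367)(1.336)) = 2.340624
  c_2 = sigma^2 theta_2 = 2 * (0.367) = 0.734
Equations for k = 0 and k = 1 (AR order 1):
  gamma(0) = phi_1 gamma(1) + c_0
  gamma(1) = phi_1 gamma(0) + c_1
Substituting the second into the first: gamma(0) (1 - phi_1^2) = c_0 + phi_1 c_1, so
  gamma(0) = (c_0 + phi_1 c_1) / (1 - phi_1^2) = (4.729627 + (0.656)(2.340624)) / (1 - (0.656)^2) = 6.265077 / 0.569664 = 10.997846.
  gamma(1) = phi_1 gamma(0) + c_1 = (0.656)(10.997846) + (2.340624) = 9.555211.
For k = 2: gamma(2) = phi_1 gamma(1) + c_2
  = (0.656)(9.555211) + (0.734) = 7.002218.
Therefore gamma(2) = 7.0022 (to 4 decimal places).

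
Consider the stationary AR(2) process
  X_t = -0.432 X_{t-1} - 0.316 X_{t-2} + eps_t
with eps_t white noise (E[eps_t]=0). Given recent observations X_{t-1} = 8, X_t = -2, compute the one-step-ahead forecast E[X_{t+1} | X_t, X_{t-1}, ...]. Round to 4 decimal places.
E[X_{t+1} \mid \mathcal F_t] = -1.6640

For an AR(p) model X_t = c + sum_i phi_i X_{t-i} + eps_t, the
one-step-ahead conditional mean is
  E[X_{t+1} | X_t, ...] = c + sum_i phi_i X_{t+1-i}.
Substitute known values:
  E[X_{t+1} | ...] = (-0.432) * (-2) + (-0.316) * (8)
                   = -1.6640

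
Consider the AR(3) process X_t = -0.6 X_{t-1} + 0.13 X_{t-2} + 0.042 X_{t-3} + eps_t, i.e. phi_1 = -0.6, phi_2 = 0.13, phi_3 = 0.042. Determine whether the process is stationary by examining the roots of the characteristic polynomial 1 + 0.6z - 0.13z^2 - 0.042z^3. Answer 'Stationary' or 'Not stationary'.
\text{Stationary}

The AR(p) characteristic polynomial is P(z) = 1 + 0.6z - 0.13z^2 - 0.042z^3.
Stationarity requires all roots to lie outside the unit circle, i.e. |z| > 1 for every root.
Degree 3: look for a simple real root z0 first, then factor out (1 - z/z0) and solve the remaining quadratic.
Testing z0 = -5: P(-5) = 1 + (0.6)(-5) + (-0.13)(-5)^2 + (-0.042)(-5)^3
  = 1 + (-3) + (-3.25) + (5.25) = 0.  So z_0 = -5 is a root, |z_0| = 5.
Divide out the factor (1 + 0.2 z) = (1 - z/z0) (since 1/z0 = -0.2):
  P(z) = (1 + 0.2 z)(1 + (0.4) z + (-0.21) z^2)
  [check: z-coef 0.4 - (-0.2) = 0.6; z^2-coef -0.21 - (-0.2)(0.4) = -0.13; z^3-coef -(-0.2)(-0.21) = -0.042.]
Remaining roots from the quadratic factor 1 + (0.4) z + (-0.21) z^2:
  Set 1 + (0.4) z + (-0.21) z^2 = 0, i.e. a z^2 + b z + c = 0 with a = -0.21, b = 0.4, c = 1.
  Discriminant D = b^2 - 4ac = (0.4)^2 - 4*(-0.21)*1 = 0.16 - (-0.84) = 1.
  D >= 0, so the roots are real: z = (-b +/- sqrt(D)) / (2a) = (-0.4 +/- 1) / (-0.42).
    z_1 = (-0.4 + 1) / (-0.42) = -1.4286,   |z_1| = 1.4286.
    z_2 = (-0.4 - 1) / (-0.42) = 3.3333,   |z_2| = 3.3333.
Moduli of all roots: 5.0000, 1.4286, 3.3333.
All moduli strictly greater than 1? Yes.
Verdict: Stationary.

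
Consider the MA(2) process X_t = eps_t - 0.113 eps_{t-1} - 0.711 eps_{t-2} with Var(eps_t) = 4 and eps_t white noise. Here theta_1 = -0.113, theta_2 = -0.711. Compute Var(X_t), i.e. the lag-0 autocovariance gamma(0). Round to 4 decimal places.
\gamma(0) = 6.0732

For an MA(q) process X_t = eps_t + sum_i theta_i eps_{t-i} with
Var(eps_t) = sigma^2, the variance is
  gamma(0) = sigma^2 * (1 + sum_i theta_i^2).
  sum_i theta_i^2 = (-0.113)^2 + (-0.711)^2 = 0.012769 + 0.505521 = 0.51829.
  gamma(0) = 4 * (1 + 0.51829) = 4 * 1.51829 = 6.07316, which rounds to 6.0732.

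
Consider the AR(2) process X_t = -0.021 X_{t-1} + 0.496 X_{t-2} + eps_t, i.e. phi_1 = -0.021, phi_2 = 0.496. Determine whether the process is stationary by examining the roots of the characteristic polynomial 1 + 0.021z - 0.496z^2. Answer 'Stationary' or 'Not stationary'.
\text{Stationary}

The AR(p) characteristic polynomial is P(z) = 1 + 0.021z - 0.496z^2.
Stationarity requires all roots to lie outside the unit circle, i.e. |z| > 1 for every root.
Set 1 + (0.021) z + (-0.496) z^2 = 0, i.e. a z^2 + b z + c = 0 with a = -0.496, b = 0.021, c = 1.
Discriminant D = b^2 - 4ac = (0.021)^2 - 4*(-0.496)*1 = 0.000441 - (-1.984) = 1.984441.
D >= 0, so the roots are real: z = (-b +/- sqrt(D)) / (2a) = (-0.021 +/- 1.408702) / (-0.992).
  z_1 = (-0.021 + 1.408702) / (-0.992) = -1.3989,   |z_1| = 1.3989.
  z_2 = (-0.021 - 1.408702) / (-0.992) = 1.4412,   |z_2| = 1.4412.
Moduli of all roots: 1.3989, 1.4412.
All moduli strictly greater than 1? Yes.
Verdict: Stationary.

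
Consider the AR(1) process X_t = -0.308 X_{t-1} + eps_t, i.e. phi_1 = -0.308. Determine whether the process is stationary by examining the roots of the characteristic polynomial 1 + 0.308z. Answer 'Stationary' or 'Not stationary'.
\text{Stationary}

The AR(p) characteristic polynomial is P(z) = 1 + 0.308z.
Stationarity requires all roots to lie outside the unit circle, i.e. |z| > 1 for every root.
This is linear in z: 1 + (0.308) z = 0  =>  z = -1/(0.308) = -3.246753,  |z| = 3.246753.
Moduli of all roots: 3.2468.
All moduli strictly greater than 1? Yes.
Verdict: Stationary.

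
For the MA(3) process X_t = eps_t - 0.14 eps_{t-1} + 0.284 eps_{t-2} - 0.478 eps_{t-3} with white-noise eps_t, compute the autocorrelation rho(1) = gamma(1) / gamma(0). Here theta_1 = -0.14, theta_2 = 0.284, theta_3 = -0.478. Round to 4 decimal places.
\rho(1) = -0.2375

For an MA(q) process with theta_0 = 1, the autocovariance is
  gamma(k) = sigma^2 * sum_{i=0..q-k} theta_i * theta_{i+k},
and rho(k) = gamma(k) / gamma(0). Sigma^2 cancels.
  numerator   = (1)*(-0.14) + (-0.14)*(0.284) + (0.284)*(-0.478) = -0.315512.
  denominator = (1)^2 + (-0.14)^2 + (0.284)^2 + (-0.478)^2 = 1.32874.
  rho(1) = -0.315512 / 1.32874 = -0.2375.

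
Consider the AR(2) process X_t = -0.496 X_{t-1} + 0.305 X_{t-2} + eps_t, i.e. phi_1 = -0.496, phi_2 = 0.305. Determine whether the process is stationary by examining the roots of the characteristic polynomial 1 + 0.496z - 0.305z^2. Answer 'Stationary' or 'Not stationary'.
\text{Stationary}

The AR(p) characteristic polynomial is P(z) = 1 + 0.496z - 0.305z^2.
Stationarity requires all roots to lie outside the unit circle, i.e. |z| > 1 for every root.
Set 1 + (0.496) z + (-0.305) z^2 = 0, i.e. a z^2 + b z + c = 0 with a = -0.305, b = 0.496, c = 1.
Discriminant D = b^2 - 4ac = (0.496)^2 - 4*(-0.305)*1 = 0.246016 - (-1.22) = 1.466016.
D >= 0, so the roots are real: z = (-b +/- sqrt(D)) / (2a) = (-0.496 +/- 1.210791) / (-0.61).
  z_1 = (-0.496 + 1.210791) / (-0.61) = -1.1718,   |z_1| = 1.1718.
  z_2 = (-0.496 - 1.210791) / (-0.61) = 2.798,   |z_2| = 2.798.
Moduli of all roots: 1.1718, 2.7980.
All moduli strictly greater than 1? Yes.
Verdict: Stationary.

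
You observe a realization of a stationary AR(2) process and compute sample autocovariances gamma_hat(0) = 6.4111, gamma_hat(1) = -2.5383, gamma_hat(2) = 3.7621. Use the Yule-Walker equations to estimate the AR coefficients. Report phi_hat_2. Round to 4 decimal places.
\hat\phi_{2} = 0.5100

The Yule-Walker equations for an AR(p) process read, in matrix form,
  Gamma_p phi = r_p,   with   (Gamma_p)_{ij} = gamma(|i - j|),
                       (r_p)_i = gamma(i),   i,j = 1..p.
Substitute the sample gammas (Toeplitz matrix and right-hand side of size 2):
  Gamma_p = [[6.4111, -2.5383], [-2.5383, 6.4111]]
  r_p     = [-2.5383, 3.7621]
Written out:
  6.4111 phi_1 - 2.5383 phi_2 = -2.5383
  -2.5383 phi_1 + 6.4111 phi_2 = 3.7621
Solve by Cramer's rule:
  det = gamma(0)^2 - gamma(1)^2 = (6.4111)^2 - (-2.5383)^2 = 41.10220321 - 6.44296689 = 34.65923632
  phi_hat_1 = [gamma(1) gamma(0) - gamma(1) gamma(2)] / det = [(-2.5383)(6.4111) - (-2.5383)(3.7621)] / 34.65923632 = -6.7239567 / 34.65923632 = -0.194
  phi_hat_2 = [gamma(0) gamma(2) - gamma(1)^2] / det = [(6.4111)(3.7621) - (-2.5383)^2] / 34.65923632 = 17.67623242 / 34.65923632 = 0.51
So phi_hat = [-0.1940, 0.5100].
Therefore phi_hat_2 = 0.5100.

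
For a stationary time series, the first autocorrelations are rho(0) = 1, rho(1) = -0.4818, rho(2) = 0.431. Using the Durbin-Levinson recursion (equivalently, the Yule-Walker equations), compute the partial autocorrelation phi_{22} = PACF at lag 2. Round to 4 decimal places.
\phi_{22} = 0.2590

The PACF at lag k is phi_{kk}, the last component of the solution
to the Yule-Walker system G_k phi = r_k where
  (G_k)_{ij} = rho(|i - j|), (r_k)_i = rho(i), i,j = 1..k.
Equivalently, Durbin-Levinson gives phi_{kk} iteratively:
  phi_{11} = rho(1)
  phi_{kk} = [rho(k) - sum_{j=1..k-1} phi_{k-1,j} rho(k-j)]
            / [1 - sum_{j=1..k-1} phi_{k-1,j} rho(j)],
  phi_{k,j} = phi_{k-1,j} - phi_{kk} phi_{k-1,k-j},  j = 1..k-1.
Step k = 1:
  phi_11 = rho(1) = -0.4818.
Step k = 2:
  phi_22 = [rho(2) - phi_11 rho(1)] / [1 - phi_11 rho(1)] = [0.431 - (-0.4818)(-0.4818)] / [1 - (-0.4818)(-0.4818)]
         = 0.19886876 / 0.76786876 = 0.259.
Therefore phi_{22} = 0.2590.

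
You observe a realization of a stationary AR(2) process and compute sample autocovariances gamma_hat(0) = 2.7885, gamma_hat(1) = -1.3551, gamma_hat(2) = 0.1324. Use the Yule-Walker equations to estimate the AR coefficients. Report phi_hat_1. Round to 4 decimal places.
\hat\phi_{1} = -0.6060

The Yule-Walker equations for an AR(p) process read, in matrix form,
  Gamma_p phi = r_p,   with   (Gamma_p)_{ij} = gamma(|i - j|),
                       (r_p)_i = gamma(i),   i,j = 1..p.
Substitute the sample gammas (Toeplitz matrix and right-hand side of size 2):
  Gamma_p = [[2.7885, -1.3551], [-1.3551, 2.7885]]
  r_p     = [-1.3551, 0.1324]
Written out:
  2.7885 phi_1 - 1.3551 phi_2 = -1.3551
  -1.3551 phi_1 + 2.7885 phi_2 = 0.1324
Solve by Cramer's rule:
  det = gamma(0)^2 - gamma(1)^2 = (2.7885)^2 - (-1.3551)^2 = 7.77573225 - 1.83629601 = 5.93943624
  phi_hat_1 = [gamma(1) gamma(0) - gamma(1) gamma(2)] / det = [(-1.3551)(2.7885) - (-1.3551)(0.1324)] / 5.93943624 = -3.59928111 / 5.93943624 = -0.606
  phi_hat_2 = [gamma(0) gamma(2) - gamma(1)^2] / det = [(2.7885)(0.1324) - (-1.3551)^2] / 5.93943624 = -1.46709861 / 5.93943624 = -0.247
So phi_hat = [-0.6060, -0.2470].
Therefore phi_hat_1 = -0.6060.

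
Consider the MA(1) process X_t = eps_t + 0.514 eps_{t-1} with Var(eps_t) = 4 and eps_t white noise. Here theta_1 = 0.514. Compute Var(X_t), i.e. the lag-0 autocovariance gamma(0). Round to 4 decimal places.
\gamma(0) = 5.0568

For an MA(q) process X_t = eps_t + sum_i theta_i eps_{t-i} with
Var(eps_t) = sigma^2, the variance is
  gamma(0) = sigma^2 * (1 + sum_i theta_i^2).
  sum_i theta_i^2 = (0.514)^2 = 0.264196.
  gamma(0) = 4 * (1 + 0.264196) = 4 * 1.264196 = 5.056784, which rounds to 5.0568.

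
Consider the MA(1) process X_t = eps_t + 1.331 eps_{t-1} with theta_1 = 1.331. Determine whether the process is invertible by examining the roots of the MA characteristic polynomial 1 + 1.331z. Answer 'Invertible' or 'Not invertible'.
\text{Not invertible}

The MA(q) characteristic polynomial is P(z) = 1 + 1.331z.
Invertibility requires all roots to lie outside the unit circle, i.e. |z| > 1 for every root.
This is linear in z: 1 + (1.331) z = 0  =>  z = -1/(1.331) = -0.751315,  |z| = 0.751315.
Moduli of all roots: 0.7513.
All moduli strictly greater than 1? No.
Verdict: Not invertible.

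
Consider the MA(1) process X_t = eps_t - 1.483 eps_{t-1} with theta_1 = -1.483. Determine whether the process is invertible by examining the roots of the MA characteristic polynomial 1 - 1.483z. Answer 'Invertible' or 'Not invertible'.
\text{Not invertible}

The MA(q) characteristic polynomial is P(z) = 1 - 1.483z.
Invertibility requires all roots to lie outside the unit circle, i.e. |z| > 1 for every root.
This is linear in z: 1 + (-1.483) z = 0  =>  z = -1/(-1.483) = 0.674309,  |z| = 0.674309.
Moduli of all roots: 0.6743.
All moduli strictly greater than 1? No.
Verdict: Not invertible.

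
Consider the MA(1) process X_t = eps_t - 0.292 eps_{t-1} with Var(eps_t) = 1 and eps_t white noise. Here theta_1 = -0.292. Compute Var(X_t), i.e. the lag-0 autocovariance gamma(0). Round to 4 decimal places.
\gamma(0) = 1.0853

For an MA(q) process X_t = eps_t + sum_i theta_i eps_{t-i} with
Var(eps_t) = sigma^2, the variance is
  gamma(0) = sigma^2 * (1 + sum_i theta_i^2).
  sum_i theta_i^2 = (-0.292)^2 = 0.085264.
  gamma(0) = 1 * (1 + 0.085264) = 1 * 1.085264 = 1.085264, which rounds to 1.0853.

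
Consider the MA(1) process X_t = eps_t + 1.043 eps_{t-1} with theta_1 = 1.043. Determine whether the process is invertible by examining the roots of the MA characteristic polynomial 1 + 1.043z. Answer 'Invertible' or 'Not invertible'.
\text{Not invertible}

The MA(q) characteristic polynomial is P(z) = 1 + 1.043z.
Invertibility requires all roots to lie outside the unit circle, i.e. |z| > 1 for every root.
This is linear in z: 1 + (1.043) z = 0  =>  z = -1/(1.043) = -0.958773,  |z| = 0.958773.
Moduli of all roots: 0.9588.
All moduli strictly greater than 1? No.
Verdict: Not invertible.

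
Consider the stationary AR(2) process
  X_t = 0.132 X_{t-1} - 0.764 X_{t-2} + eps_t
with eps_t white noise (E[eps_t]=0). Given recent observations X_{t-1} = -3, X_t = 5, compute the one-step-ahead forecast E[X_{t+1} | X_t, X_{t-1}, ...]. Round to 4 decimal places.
E[X_{t+1} \mid \mathcal F_t] = 2.9520

For an AR(p) model X_t = c + sum_i phi_i X_{t-i} + eps_t, the
one-step-ahead conditional mean is
  E[X_{t+1} | X_t, ...] = c + sum_i phi_i X_{t+1-i}.
Substitute known values:
  E[X_{t+1} | ...] = (0.132) * (5) + (-0.764) * (-3)
                   = 2.9520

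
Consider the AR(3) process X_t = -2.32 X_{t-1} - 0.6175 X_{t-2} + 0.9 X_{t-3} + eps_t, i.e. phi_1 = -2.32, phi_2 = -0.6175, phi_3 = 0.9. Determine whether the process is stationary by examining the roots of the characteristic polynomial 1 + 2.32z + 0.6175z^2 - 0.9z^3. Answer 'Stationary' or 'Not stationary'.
\text{Not stationary}

The AR(p) characteristic polynomial is P(z) = 1 + 2.32z + 0.6175z^2 - 0.9z^3.
Stationarity requires all roots to lie outside the unit circle, i.e. |z| > 1 for every root.
Degree 3: look for a simple real root z0 first, then factor out (1 - z/z0) and solve the remaining quadratic.
Testing z0 = -0.8: P(-0.8) = 1 + (2.32)(-0.8) + (0.6175)(-0.8)^2 + (-0.9)(-0.8)^3
  = 1 + (-1.856) + (0.3952) + (0.4608) = 0.  So z_0 = -0.8 is a root, |z_0| = 0.8.
Divide out the factor (1 + 1.25 z) = (1 - z/z0) (since 1/z0 = -1.25):
  P(z) = (1 + 1.25 z)(1 + (1.07) z + (-0.72) z^2)
  [check: z-coef 1.07 - (-1.25) = 2.32; z^2-coef -0.72 - (-1.25)(1.07) = 0.6175; z^3-coef -(-1.25)(-0.72) = -0.9.]
Remaining roots from the quadratic factor 1 + (1.07) z + (-0.72) z^2:
  Set 1 + (1.07) z + (-0.72) z^2 = 0, i.e. a z^2 + b z + c = 0 with a = -0.72, b = 1.07, c = 1.
  Discriminant D = b^2 - 4ac = (1.07)^2 - 4*(-0.72)*1 = 1.1449 - (-2.88) = 4.0249.
  D >= 0, so the roots are real: z = (-b +/- sqrt(D)) / (2a) = (-1.07 +/- 2.006215) / (-1.44).
    z_1 = (-1.07 + 2.006215) / (-1.44) = -0.6501,   |z_1| = 0.6501.
    z_2 = (-1.07 - 2.006215) / (-1.44) = 2.1363,   |z_2| = 2.1363.
Moduli of all roots: 0.8000, 0.6501, 2.1363.
All moduli strictly greater than 1? No.
Verdict: Not stationary.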